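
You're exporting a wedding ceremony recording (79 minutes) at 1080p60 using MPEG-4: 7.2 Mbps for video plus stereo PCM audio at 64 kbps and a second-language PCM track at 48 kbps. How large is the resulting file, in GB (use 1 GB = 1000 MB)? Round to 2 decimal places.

4.33 GB

79 min = 4740 s
Audio total: 64 + 48 = 112 kbps = 0.112 Mbps.
Total bitrate: 7.2 + 0.112 = 7.312 Mbps.
Stream data: 7.312 Mbps × 4740 s = 34658.9 Mb.
34,659 Mb ÷ 8 = 4,332 MB → 4.332 GB.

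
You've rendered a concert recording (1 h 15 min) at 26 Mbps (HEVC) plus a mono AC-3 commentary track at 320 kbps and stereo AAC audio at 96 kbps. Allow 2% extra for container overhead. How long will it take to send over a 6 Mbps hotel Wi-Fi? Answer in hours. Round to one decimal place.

1 h 15 min = 75 min = 4500 s
Audio total: 320 + 96 = 416 kbps = 0.416 Mbps.
Total bitrate: 26.416 Mbps.
File: 26.416 Mbps × 4500 s = 118872.0 Mb.
With 2% container overhead: ×1.02. → 121249.4 Mb.
At 6 Mbps: 121249.4 / 6 = 20208.2 s ≈ 5.61 hours.

5.6 hours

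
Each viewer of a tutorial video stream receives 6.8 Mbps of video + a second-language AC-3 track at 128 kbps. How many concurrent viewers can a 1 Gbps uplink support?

144

Audio: 128 kbps = 0.128 Mbps.
Per-viewer media rate: 6.928 Mbps.
1 Gbps = 1,000 Mbps; 1,000 / 6.928 = 144.34 → 144 viewers.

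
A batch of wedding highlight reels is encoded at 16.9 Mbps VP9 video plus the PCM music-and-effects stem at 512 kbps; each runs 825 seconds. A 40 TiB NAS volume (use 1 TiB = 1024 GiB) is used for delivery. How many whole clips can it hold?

Audio: 512 kbps = 0.512 Mbps.
Total bitrate: 17.412 Mbps.
Per item: 17.412 Mbps × 825 s = 14,365 Mb = 1,796 MB.
Capacity: 40 TiB = 351,843,721 Mb; 24493.29 items → 24493 complete.

24493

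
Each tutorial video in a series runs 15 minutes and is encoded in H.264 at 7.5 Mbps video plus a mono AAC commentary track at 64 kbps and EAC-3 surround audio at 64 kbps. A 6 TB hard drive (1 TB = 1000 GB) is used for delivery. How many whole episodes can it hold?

6991

15 min = 900 s
Audio total: 64 + 64 = 128 kbps = 0.128 Mbps.
Total bitrate: 7.628 Mbps.
Per item: 7.628 Mbps × 900 s = 6,865 Mb = 858.1 MB.
Capacity: 6 TB = 48,000,000 Mb; 6991.78 items → 6991 complete.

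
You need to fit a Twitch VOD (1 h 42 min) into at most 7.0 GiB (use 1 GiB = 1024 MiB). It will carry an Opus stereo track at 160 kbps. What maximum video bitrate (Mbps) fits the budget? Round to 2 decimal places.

9.67 Mbps

Budget: 7.0 GiB = 60129.5 Mb.
1 h 42 min = 102 min = 6120 s
Total bitrate budget: 60129.5 Mb / 6120 s = 9.825 Mbps.
Audio: 160 kbps = 0.160 Mbps.
Video: 9.825 − 0.160 = 9.665 Mbps.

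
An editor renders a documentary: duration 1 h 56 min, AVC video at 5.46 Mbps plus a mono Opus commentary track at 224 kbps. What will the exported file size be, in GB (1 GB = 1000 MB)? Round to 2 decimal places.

1 h 56 min = 116 min = 6960 s
Audio: 224 kbps = 0.224 Mbps.
Total bitrate: 5.46 + 0.224 = 5.684 Mbps.
Stream data: 5.684 Mbps × 6960 s = 39560.6 Mb.
39,561 Mb ÷ 8 = 4,945 MB → 4.945 GB.

4.95 GB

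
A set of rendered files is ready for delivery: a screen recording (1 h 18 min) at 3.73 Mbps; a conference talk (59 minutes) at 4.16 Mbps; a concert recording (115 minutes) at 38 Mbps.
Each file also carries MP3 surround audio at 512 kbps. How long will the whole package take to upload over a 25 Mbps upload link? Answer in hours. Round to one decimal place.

Audio: 512 kbps = 0.512 Mbps.
screen recording: 4.242 Mbps × 4680 s = 19852.6 Mb
conference talk: 4.672 Mbps × 3540 s = 16538.9 Mb
concert recording: 38.512 Mbps × 6900 s = 265732.8 Mb
Total: 302124.2 Mb = 37765.5 MB.
At 25 Mbps: 302124.2 / 25 = 12085 s ≈ 3.36 hours.

3.4 hours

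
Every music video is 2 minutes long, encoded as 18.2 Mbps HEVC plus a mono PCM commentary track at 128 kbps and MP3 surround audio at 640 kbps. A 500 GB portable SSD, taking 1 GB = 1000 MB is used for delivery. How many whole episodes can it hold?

2 min = 120 s
Audio total: 128 + 640 = 768 kbps = 0.768 Mbps.
Total bitrate: 18.968 Mbps.
Per item: 18.968 Mbps × 120 s = 2,276 Mb = 284.5 MB.
Capacity: 500 GB = 4,000,000 Mb; 1757.35 items → 1757 complete.

1757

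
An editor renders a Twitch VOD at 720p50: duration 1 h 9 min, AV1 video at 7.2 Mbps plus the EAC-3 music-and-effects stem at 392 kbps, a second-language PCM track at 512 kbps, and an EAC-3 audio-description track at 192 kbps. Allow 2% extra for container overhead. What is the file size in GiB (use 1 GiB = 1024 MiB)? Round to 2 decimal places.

4.08 GiB

1 h 9 min = 69 min = 4140 s
Audio total: 392 + 512 + 192 = 1096 kbps = 1.096 Mbps.
Total bitrate: 7.2 + 1.096 = 8.296 Mbps.
Stream data: 8.296 Mbps × 4140 s = 34345.4 Mb.
With 2% container overhead: ×1.02.
35,032 Mb = 4,379,043,600 bytes ÷ 1,073,741,824 = 4.078 GiB.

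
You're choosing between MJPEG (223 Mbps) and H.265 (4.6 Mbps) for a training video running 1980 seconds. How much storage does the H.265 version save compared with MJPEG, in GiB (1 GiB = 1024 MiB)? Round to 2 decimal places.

MJPEG: 223.000 Mbps × 1980 s = 441540.0 Mb = 51.402 GiB.
H.265: 4.600 Mbps × 1980 s = 9108.0 Mb = 1.060 GiB.
Saving: 51.402 − 1.060 = 50.342 GiB.

50.34 GiB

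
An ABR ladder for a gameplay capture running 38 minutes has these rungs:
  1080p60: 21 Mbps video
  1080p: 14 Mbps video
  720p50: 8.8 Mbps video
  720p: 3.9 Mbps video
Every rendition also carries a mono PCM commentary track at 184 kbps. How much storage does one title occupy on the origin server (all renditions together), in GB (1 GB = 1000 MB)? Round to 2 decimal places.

38 min = 2280 s
Audio: 184 kbps = 0.184 Mbps.
Sum of rendition bitrates: (21+0.184) + (14+0.184) + (8.8+0.184) + (3.9+0.184) = 48.436 Mbps.
× 2280 s = 110,434 Mb = 13,804 MB = 13.80 GB.

13.80 GB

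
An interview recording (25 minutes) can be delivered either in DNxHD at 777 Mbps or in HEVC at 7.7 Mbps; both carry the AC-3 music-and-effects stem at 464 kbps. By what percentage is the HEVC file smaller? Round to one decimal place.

98.9%

25 min = 1500 s
Audio: 464 kbps = 0.464 Mbps.
DNxHD: 777.464 Mbps × 1500 s = 1166196.0 Mb = 145.774 GB.
HEVC: 8.164 Mbps × 1500 s = 12246.0 Mb = 1.531 GB.
Reduction: (1 − 1.531/145.774) × 100 = 98.95%.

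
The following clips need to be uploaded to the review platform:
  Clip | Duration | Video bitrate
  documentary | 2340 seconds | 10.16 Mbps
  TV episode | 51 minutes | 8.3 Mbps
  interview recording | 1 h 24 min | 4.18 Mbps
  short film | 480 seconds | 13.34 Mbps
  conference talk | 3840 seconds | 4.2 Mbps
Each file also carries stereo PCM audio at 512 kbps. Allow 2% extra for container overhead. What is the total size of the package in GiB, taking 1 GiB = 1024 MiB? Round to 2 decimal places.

11.91 GiB

Audio: 512 kbps = 0.512 Mbps.
documentary: 10.672 Mbps × 2340 s × 1.02 = 25471.9 Mb
TV episode: 8.812 Mbps × 3060 s × 1.02 = 27504.0 Mb
interview recording: 4.692 Mbps × 5040 s × 1.02 = 24120.6 Mb
short film: 13.852 Mbps × 480 s × 1.02 = 6781.9 Mb
conference talk: 4.712 Mbps × 3840 s × 1.02 = 18456.0 Mb
Total: 102334.5 Mb = 12791.8 MB.
= 11.91 GiB.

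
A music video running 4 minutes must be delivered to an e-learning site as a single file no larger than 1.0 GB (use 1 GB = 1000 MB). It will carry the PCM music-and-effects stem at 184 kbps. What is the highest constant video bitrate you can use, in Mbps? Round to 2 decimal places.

Budget: 1.0 GB = 8000.0 Mb.
4 min = 240 s
Total bitrate budget: 8000.0 Mb / 240 s = 33.333 Mbps.
Audio: 184 kbps = 0.184 Mbps.
Video: 33.333 − 0.184 = 33.149 Mbps.

33.15 Mbps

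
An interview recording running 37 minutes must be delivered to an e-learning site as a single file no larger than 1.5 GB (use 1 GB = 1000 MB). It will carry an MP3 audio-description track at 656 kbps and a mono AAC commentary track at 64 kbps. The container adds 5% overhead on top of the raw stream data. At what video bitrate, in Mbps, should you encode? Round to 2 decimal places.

Budget: 1.5 GB = 12000.0 Mb.
Stream payload after overhead: 12000.0 / 1.05 = 11428.6 Mb.
37 min = 2220 s
Total bitrate budget: 11428.6 Mb / 2220 s = 5.148 Mbps.
Audio total: 656 + 64 = 720 kbps = 0.720 Mbps.
Video: 5.148 − 0.720 = 4.428 Mbps.

4.43 Mbps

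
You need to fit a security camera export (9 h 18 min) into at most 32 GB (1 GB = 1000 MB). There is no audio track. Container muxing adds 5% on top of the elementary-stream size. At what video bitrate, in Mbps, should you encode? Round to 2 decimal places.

Budget: 32 GB = 256000.0 Mb.
Stream payload after overhead: 256000.0 / 1.05 = 243809.5 Mb.
9 h 18 min = 558 min = 33480 s
Total bitrate budget: 243809.5 Mb / 33480 s = 7.282 Mbps.

7.28 Mbps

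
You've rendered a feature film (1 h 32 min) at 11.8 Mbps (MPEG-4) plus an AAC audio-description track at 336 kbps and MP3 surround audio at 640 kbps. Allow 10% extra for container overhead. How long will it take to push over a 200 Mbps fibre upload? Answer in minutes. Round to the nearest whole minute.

1 h 32 min = 92 min = 5520 s
Audio total: 336 + 640 = 976 kbps = 0.976 Mbps.
Total bitrate: 12.776 Mbps.
File: 12.776 Mbps × 5520 s = 70523.5 Mb.
With 10% container overhead: ×1.10. → 77575.9 Mb.
At 200 Mbps: 77575.9 / 200 = 387.9 s ≈ 6.46 minutes.

6 minutes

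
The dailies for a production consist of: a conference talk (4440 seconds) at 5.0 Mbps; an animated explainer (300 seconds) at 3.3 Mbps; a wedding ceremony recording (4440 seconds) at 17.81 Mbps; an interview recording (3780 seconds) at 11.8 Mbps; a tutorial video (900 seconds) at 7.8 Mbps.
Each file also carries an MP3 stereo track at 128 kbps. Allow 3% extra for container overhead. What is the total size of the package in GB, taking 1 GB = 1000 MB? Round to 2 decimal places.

20.04 GB

Audio: 128 kbps = 0.128 Mbps.
conference talk: 5.128 Mbps × 4440 s × 1.03 = 23451.4 Mb
animated explainer: 3.428 Mbps × 300 s × 1.03 = 1059.3 Mb
wedding ceremony recording: 17.938 Mbps × 4440 s × 1.03 = 82034.1 Mb
interview recording: 11.928 Mbps × 3780 s × 1.03 = 46440.5 Mb
tutorial video: 7.928 Mbps × 900 s × 1.03 = 7349.3 Mb
Total: 160334.4 Mb = 20041.8 MB.
= 20.04 GB.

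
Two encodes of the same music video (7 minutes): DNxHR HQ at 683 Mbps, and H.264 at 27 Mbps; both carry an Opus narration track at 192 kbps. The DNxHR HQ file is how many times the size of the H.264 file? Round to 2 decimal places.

7 min = 420 s
Audio: 192 kbps = 0.192 Mbps.
DNxHR HQ: 683.192 Mbps × 420 s = 286940.6 Mb = 33.404 GiB.
H.264: 27.192 Mbps × 420 s = 11420.6 Mb = 1.330 GiB.
Ratio: 33.404 / 1.330 = 25.125.

25.12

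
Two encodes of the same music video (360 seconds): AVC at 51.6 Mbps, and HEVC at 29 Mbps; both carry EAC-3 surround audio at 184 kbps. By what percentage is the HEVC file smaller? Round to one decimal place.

Audio: 184 kbps = 0.184 Mbps.
AVC: 51.784 Mbps × 360 s = 18642.2 Mb = 2.330 GB.
HEVC: 29.184 Mbps × 360 s = 10506.2 Mb = 1.313 GB.
Reduction: (1 − 1.313/2.330) × 100 = 43.64%.

43.6%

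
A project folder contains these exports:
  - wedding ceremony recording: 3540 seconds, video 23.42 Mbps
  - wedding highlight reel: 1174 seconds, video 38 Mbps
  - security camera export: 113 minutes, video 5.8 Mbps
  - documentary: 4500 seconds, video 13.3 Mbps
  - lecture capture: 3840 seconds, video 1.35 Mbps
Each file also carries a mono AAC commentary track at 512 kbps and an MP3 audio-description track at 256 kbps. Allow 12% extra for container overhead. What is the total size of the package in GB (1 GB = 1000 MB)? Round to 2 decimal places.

34.60 GB

Audio total: 512 + 256 = 768 kbps = 0.768 Mbps.
wedding ceremony recording: 24.188 Mbps × 3540 s × 1.12 = 95900.6 Mb
wedding highlight reel: 38.768 Mbps × 1174 s × 1.12 = 50975.3 Mb
security camera export: 6.568 Mbps × 6780 s × 1.12 = 49874.8 Mb
documentary: 14.068 Mbps × 4500 s × 1.12 = 70902.7 Mb
lecture capture: 2.118 Mbps × 3840 s × 1.12 = 9109.1 Mb
Total: 276762.4 Mb = 34595.3 MB.
= 34.60 GB.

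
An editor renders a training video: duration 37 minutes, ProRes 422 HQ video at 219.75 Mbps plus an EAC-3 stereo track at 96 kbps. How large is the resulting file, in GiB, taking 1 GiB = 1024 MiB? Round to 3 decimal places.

56.817 GiB

37 min = 2220 s
Audio: 96 kbps = 0.096 Mbps.
Total bitrate: 219.75 + 0.096 = 219.846 Mbps.
Stream data: 219.846 Mbps × 2220 s = 488058.1 Mb.
488,058 Mb = 61,007,265,000 bytes ÷ 1,073,741,824 = 56.82 GiB.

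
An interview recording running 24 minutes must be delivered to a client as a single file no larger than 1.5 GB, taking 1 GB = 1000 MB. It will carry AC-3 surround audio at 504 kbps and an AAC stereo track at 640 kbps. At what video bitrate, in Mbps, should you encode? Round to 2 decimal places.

7.19 Mbps

Budget: 1.5 GB = 12000.0 Mb.
24 min = 1440 s
Total bitrate budget: 12000.0 Mb / 1440 s = 8.333 Mbps.
Audio total: 504 + 640 = 1144 kbps = 1.144 Mbps.
Video: 8.333 − 1.144 = 7.189 Mbps.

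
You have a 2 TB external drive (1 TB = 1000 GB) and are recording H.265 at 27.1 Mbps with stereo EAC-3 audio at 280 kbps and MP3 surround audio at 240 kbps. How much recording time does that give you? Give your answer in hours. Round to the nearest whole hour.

Audio total: 280 + 240 = 520 kbps = 0.520 Mbps.
Total bitrate: 27.1 + 0.520 = 27.620 Mbps.
Capacity: 2 TB = 16,000,000 Mb.
Recording time: 16,000,000 / 27.620 = 579,290 s ≈ 161 hours.

161 hours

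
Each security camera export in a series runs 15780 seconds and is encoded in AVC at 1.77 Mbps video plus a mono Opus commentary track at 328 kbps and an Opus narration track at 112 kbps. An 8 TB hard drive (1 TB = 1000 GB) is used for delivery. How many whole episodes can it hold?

Audio total: 328 + 112 = 440 kbps = 0.440 Mbps.
Total bitrate: 2.210 Mbps.
Per item: 2.210 Mbps × 15780 s = 34,874 Mb = 4,359 MB.
Capacity: 8 TB = 64,000,000 Mb; 1835.19 items → 1835 complete.

1835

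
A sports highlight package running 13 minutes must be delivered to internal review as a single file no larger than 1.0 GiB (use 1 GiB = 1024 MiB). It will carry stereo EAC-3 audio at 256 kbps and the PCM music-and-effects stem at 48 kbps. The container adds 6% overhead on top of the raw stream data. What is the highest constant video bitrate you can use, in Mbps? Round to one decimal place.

Budget: 1.0 GiB = 8589.9 Mb.
Stream payload after overhead: 8589.9 / 1.06 = 8103.7 Mb.
13 min = 780 s
Total bitrate budget: 8103.7 Mb / 780 s = 10.389 Mbps.
Audio total: 256 + 48 = 304 kbps = 0.304 Mbps.
Video: 10.389 − 0.304 = 10.085 Mbps.

10.1 Mbps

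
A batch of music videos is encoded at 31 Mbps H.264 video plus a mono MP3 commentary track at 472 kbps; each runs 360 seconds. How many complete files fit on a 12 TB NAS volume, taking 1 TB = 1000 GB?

Audio: 472 kbps = 0.472 Mbps.
Total bitrate: 31.472 Mbps.
Per item: 31.472 Mbps × 360 s = 11,330 Mb = 1,416 MB.
Capacity: 12 TB = 96,000,000 Mb; 8473.14 items → 8473 complete.

8473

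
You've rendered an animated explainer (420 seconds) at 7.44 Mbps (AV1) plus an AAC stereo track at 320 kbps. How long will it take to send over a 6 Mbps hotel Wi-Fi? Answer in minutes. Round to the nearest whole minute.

Audio: 320 kbps = 0.320 Mbps.
Total bitrate: 7.760 Mbps.
File: 7.760 Mbps × 420 s = 3259.2 Mb.
At 6 Mbps: 3259.2 / 6 = 543.2 s ≈ 9.05 minutes.

9 minutes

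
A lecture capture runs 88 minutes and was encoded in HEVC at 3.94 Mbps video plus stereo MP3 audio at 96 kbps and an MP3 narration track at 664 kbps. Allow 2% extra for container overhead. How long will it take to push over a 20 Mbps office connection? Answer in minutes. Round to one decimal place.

21.1 minutes

88 min = 5280 s
Audio total: 96 + 664 = 760 kbps = 0.760 Mbps.
Total bitrate: 4.700 Mbps.
File: 4.700 Mbps × 5280 s = 24816.0 Mb.
With 2% container overhead: ×1.02. → 25312.3 Mb.
At 20 Mbps: 25312.3 / 20 = 1265.6 s ≈ 21.1 minutes.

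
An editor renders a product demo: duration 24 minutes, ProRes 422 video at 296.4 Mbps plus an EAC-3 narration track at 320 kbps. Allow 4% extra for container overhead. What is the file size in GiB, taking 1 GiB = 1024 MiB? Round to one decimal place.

51.7 GiB

24 min = 1440 s
Audio: 320 kbps = 0.320 Mbps.
Total bitrate: 296.4 + 0.320 = 296.720 Mbps.
Stream data: 296.720 Mbps × 1440 s = 427276.8 Mb.
With 4% container overhead: ×1.04.
444,368 Mb = 55,545,984,000 bytes ÷ 1,073,741,824 = 51.73 GiB.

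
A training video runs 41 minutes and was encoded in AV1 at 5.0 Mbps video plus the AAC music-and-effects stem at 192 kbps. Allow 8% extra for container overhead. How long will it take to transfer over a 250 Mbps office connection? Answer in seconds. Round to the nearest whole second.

55 seconds

41 min = 2460 s
Audio: 192 kbps = 0.192 Mbps.
Total bitrate: 5.192 Mbps.
File: 5.192 Mbps × 2460 s = 12772.3 Mb.
With 8% container overhead: ×1.08. → 13794.1 Mb.
At 250 Mbps: 13794.1 / 250 = 55.2 s ≈ 55.2 seconds.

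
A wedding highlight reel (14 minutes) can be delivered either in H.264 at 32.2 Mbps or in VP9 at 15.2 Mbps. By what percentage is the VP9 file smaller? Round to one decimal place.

14 min = 840 s
H.264: 32.200 Mbps × 840 s = 27048.0 Mb = 3.149 GiB.
VP9: 15.200 Mbps × 840 s = 12768.0 Mb = 1.486 GiB.
Reduction: (1 − 1.486/3.149) × 100 = 52.80%.

52.8%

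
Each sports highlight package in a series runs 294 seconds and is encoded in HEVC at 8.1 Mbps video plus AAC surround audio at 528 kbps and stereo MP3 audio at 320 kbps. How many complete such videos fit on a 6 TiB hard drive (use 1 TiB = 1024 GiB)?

20061

Audio total: 528 + 320 = 848 kbps = 0.848 Mbps.
Total bitrate: 8.948 Mbps.
Per item: 8.948 Mbps × 294 s = 2,631 Mb = 328.8 MB.
Capacity: 6 TiB = 52,776,558 Mb; 20061.70 items → 20061 complete.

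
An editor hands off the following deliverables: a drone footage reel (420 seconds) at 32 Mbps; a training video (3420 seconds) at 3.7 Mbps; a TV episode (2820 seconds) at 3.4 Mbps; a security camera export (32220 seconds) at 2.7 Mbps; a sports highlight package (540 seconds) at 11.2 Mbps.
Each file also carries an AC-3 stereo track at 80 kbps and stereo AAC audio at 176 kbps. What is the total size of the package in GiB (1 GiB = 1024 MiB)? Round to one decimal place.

Audio total: 80 + 176 = 256 kbps = 0.256 Mbps.
drone footage reel: 32.256 Mbps × 420 s = 13547.5 Mb
training video: 3.956 Mbps × 3420 s = 13529.5 Mb
TV episode: 3.656 Mbps × 2820 s = 10309.9 Mb
security camera export: 2.956 Mbps × 32220 s = 95242.3 Mb
sports highlight package: 11.456 Mbps × 540 s = 6186.2 Mb
Total: 138815.5 Mb = 17351.9 MB.
= 16.16 GiB.

16.2 GiB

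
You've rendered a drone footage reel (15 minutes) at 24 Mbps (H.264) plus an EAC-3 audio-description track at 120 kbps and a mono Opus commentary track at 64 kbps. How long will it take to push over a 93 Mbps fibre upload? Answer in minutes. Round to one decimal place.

15 min = 900 s
Audio total: 120 + 64 = 184 kbps = 0.184 Mbps.
Total bitrate: 24.184 Mbps.
File: 24.184 Mbps × 900 s = 21765.6 Mb.
At 93 Mbps: 21765.6 / 93 = 234.0 s ≈ 3.9 minutes.

3.9 minutes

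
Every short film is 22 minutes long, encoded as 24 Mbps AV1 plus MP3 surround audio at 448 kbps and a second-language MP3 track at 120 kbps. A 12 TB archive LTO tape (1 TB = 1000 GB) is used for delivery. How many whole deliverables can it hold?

2960

22 min = 1320 s
Audio total: 448 + 120 = 568 kbps = 0.568 Mbps.
Total bitrate: 24.568 Mbps.
Per item: 24.568 Mbps × 1320 s = 32,430 Mb = 4,054 MB.
Capacity: 12 TB = 96,000,000 Mb; 2960.24 items → 2960 complete.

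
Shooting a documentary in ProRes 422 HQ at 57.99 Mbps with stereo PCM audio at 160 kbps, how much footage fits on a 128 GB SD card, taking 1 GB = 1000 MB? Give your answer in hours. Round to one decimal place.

Audio: 160 kbps = 0.160 Mbps.
Total bitrate: 57.99 + 0.160 = 58.150 Mbps.
Capacity: 128 GB = 1,024,000 Mb.
Recording time: 1,024,000 / 58.150 = 17,610 s ≈ 4.89 hours.

4.9 hours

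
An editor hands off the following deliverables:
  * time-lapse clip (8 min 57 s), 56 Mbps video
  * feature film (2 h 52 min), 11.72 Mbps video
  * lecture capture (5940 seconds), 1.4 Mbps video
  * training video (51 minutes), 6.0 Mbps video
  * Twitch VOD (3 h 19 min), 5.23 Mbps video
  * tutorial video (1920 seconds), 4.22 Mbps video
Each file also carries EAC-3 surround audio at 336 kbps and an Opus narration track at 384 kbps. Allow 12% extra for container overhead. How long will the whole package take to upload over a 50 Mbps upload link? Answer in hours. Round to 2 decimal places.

Audio total: 336 + 384 = 720 kbps = 0.720 Mbps.
time-lapse clip: 56.720 Mbps × 537 s × 1.12 = 34113.7 Mb
feature film: 12.440 Mbps × 10320 s × 1.12 = 143786.5 Mb
lecture capture: 2.120 Mbps × 5940 s × 1.12 = 14103.9 Mb
training video: 6.720 Mbps × 3060 s × 1.12 = 23030.8 Mb
Twitch VOD: 5.950 Mbps × 11940 s × 1.12 = 79568.2 Mb
tutorial video: 4.940 Mbps × 1920 s × 1.12 = 10623.0 Mb
Total: 305226.0 Mb = 38153.3 MB.
At 50 Mbps: 305226.0 / 50 = 6105 s ≈ 1.7 hours.

1.70 hours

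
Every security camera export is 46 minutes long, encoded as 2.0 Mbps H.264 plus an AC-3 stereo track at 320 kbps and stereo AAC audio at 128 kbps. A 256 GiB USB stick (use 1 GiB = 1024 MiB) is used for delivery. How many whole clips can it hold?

325

46 min = 2760 s
Audio total: 320 + 128 = 448 kbps = 0.448 Mbps.
Total bitrate: 2.448 Mbps.
Per item: 2.448 Mbps × 2760 s = 6,756 Mb = 844.6 MB.
Capacity: 256 GiB = 2,199,023 Mb; 325.47 items → 325 complete.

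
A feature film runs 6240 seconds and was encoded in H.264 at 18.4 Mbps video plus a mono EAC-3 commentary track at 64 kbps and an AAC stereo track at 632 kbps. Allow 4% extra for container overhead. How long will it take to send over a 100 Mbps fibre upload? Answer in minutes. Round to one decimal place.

20.7 minutes

Audio total: 64 + 632 = 696 kbps = 0.696 Mbps.
Total bitrate: 19.096 Mbps.
File: 19.096 Mbps × 6240 s = 119159.0 Mb.
With 4% container overhead: ×1.04. → 123925.4 Mb.
At 100 Mbps: 123925.4 / 100 = 1239.3 s ≈ 20.7 minutes.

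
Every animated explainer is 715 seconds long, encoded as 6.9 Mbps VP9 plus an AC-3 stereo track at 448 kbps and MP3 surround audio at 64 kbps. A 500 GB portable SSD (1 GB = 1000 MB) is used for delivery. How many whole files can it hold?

754

Audio total: 448 + 64 = 512 kbps = 0.512 Mbps.
Total bitrate: 7.412 Mbps.
Per item: 7.412 Mbps × 715 s = 5,300 Mb = 662.4 MB.
Capacity: 500 GB = 4,000,000 Mb; 754.78 items → 754 complete.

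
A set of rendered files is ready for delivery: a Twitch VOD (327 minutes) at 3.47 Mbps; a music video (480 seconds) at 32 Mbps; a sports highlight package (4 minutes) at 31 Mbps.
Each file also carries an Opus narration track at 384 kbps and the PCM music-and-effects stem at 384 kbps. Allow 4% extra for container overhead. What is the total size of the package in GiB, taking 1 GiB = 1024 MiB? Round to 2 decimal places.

Audio total: 384 + 384 = 768 kbps = 0.768 Mbps.
Twitch VOD: 4.238 Mbps × 19620 s × 1.04 = 86475.5 Mb
music video: 32.768 Mbps × 480 s × 1.04 = 16357.8 Mb
sports highlight package: 31.768 Mbps × 240 s × 1.04 = 7929.3 Mb
Total: 110762.6 Mb = 13845.3 MB.
= 12.89 GiB.

12.89 GiB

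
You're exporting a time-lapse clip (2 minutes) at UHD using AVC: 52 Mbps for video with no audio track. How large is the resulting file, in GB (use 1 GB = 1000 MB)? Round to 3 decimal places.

2 min = 120 s
Total bitrate: 52 Mbps.
Stream data: 52.000 Mbps × 120 s = 6240.0 Mb.
6,240 Mb ÷ 8 = 780.0 MB → 0.78 GB.

0.780 GB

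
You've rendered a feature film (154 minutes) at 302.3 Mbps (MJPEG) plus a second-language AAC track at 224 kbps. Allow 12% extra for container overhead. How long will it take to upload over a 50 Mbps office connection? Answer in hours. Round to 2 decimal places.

17.39 hours

154 min = 9240 s
Audio: 224 kbps = 0.224 Mbps.
Total bitrate: 302.524 Mbps.
File: 302.524 Mbps × 9240 s = 2795321.8 Mb.
With 12% container overhead: ×1.12. → 3130760.4 Mb.
At 50 Mbps: 3130760.4 / 50 = 62615.2 s ≈ 17.4 hours.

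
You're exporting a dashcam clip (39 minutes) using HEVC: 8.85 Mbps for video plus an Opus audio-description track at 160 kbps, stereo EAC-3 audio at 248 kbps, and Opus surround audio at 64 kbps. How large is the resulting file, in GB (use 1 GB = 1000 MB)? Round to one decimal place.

39 min = 2340 s
Audio total: 160 + 248 + 64 = 472 kbps = 0.472 Mbps.
Total bitrate: 8.85 + 0.472 = 9.322 Mbps.
Stream data: 9.322 Mbps × 2340 s = 21813.5 Mb.
21,813 Mb ÷ 8 = 2,727 MB → 2.727 GB.

2.7 GB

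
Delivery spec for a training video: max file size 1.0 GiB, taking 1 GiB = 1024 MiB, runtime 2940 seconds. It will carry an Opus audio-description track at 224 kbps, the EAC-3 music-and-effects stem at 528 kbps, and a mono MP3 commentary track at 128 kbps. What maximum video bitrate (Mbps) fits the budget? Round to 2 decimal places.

Budget: 1.0 GiB = 8589.9 Mb.
Total bitrate budget: 8589.9 Mb / 2940 s = 2.922 Mbps.
Audio total: 224 + 528 + 128 = 880 kbps = 0.880 Mbps.
Video: 2.922 − 0.880 = 2.042 Mbps.

2.04 Mbps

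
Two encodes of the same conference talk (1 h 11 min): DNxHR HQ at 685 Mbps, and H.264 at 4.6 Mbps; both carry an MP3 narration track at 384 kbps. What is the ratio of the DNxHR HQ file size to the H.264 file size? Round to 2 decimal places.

137.52

1 h 11 min = 71 min = 4260 s
Audio: 384 kbps = 0.384 Mbps.
DNxHR HQ: 685.384 Mbps × 4260 s = 2919735.8 Mb = 364.967 GB.
H.264: 4.984 Mbps × 4260 s = 21231.8 Mb = 2.654 GB.
Ratio: 364.967 / 2.654 = 137.517.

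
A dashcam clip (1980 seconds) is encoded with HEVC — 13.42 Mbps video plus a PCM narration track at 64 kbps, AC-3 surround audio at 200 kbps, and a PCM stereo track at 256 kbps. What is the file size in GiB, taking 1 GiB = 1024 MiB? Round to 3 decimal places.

Audio total: 64 + 200 + 256 = 520 kbps = 0.520 Mbps.
Total bitrate: 13.42 + 0.520 = 13.940 Mbps.
Stream data: 13.940 Mbps × 1980 s = 27601.2 Mb.
27,601 Mb = 3,450,150,000 bytes ÷ 1,073,741,824 = 3.213 GiB.

3.213 GiB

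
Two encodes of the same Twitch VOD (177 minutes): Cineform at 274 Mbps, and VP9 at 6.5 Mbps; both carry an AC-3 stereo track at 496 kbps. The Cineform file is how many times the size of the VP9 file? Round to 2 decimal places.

39.24

177 min = 10620 s
Audio: 496 kbps = 0.496 Mbps.
Cineform: 274.496 Mbps × 10620 s = 2915147.5 Mb = 339.368 GiB.
VP9: 6.996 Mbps × 10620 s = 74297.5 Mb = 8.649 GiB.
Ratio: 339.368 / 8.649 = 39.236.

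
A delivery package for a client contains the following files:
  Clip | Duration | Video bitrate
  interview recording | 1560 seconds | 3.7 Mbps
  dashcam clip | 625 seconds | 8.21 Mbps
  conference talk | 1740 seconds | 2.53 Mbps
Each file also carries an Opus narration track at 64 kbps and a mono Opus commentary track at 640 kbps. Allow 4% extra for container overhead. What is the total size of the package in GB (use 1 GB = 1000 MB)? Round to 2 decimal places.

Audio total: 64 + 640 = 704 kbps = 0.704 Mbps.
interview recording: 4.404 Mbps × 1560 s × 1.04 = 7145.0 Mb
dashcam clip: 8.914 Mbps × 625 s × 1.04 = 5794.1 Mb
conference talk: 3.234 Mbps × 1740 s × 1.04 = 5852.2 Mb
Total: 18791.4 Mb = 2348.9 MB.
= 2.349 GB.

2.35 GB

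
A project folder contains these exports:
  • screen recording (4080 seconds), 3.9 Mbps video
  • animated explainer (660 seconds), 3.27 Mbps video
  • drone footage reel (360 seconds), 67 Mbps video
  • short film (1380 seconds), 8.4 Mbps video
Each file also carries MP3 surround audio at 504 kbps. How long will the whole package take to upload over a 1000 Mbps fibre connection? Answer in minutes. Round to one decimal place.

Audio: 504 kbps = 0.504 Mbps.
screen recording: 4.404 Mbps × 4080 s = 17968.3 Mb
animated explainer: 3.774 Mbps × 660 s = 2490.8 Mb
drone footage reel: 67.504 Mbps × 360 s = 24301.4 Mb
short film: 8.904 Mbps × 1380 s = 12287.5 Mb
Total: 57048.1 Mb = 7131.0 MB.
At 1000 Mbps: 57048.1 / 1000 = 57 s ≈ 0.951 minutes.

1.0 minutes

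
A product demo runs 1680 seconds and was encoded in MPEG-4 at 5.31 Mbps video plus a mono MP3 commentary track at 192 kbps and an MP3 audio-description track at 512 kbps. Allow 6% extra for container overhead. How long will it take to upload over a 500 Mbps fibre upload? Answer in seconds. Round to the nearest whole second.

21 seconds

Audio total: 192 + 512 = 704 kbps = 0.704 Mbps.
Total bitrate: 6.014 Mbps.
File: 6.014 Mbps × 1680 s = 10103.5 Mb.
With 6% container overhead: ×1.06. → 10709.7 Mb.
At 500 Mbps: 10709.7 / 500 = 21.4 s ≈ 21.4 seconds.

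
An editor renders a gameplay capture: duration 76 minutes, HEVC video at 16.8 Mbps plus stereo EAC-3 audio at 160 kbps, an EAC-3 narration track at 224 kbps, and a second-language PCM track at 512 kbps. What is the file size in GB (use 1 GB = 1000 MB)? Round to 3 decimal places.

76 min = 4560 s
Audio total: 160 + 224 + 512 = 896 kbps = 0.896 Mbps.
Total bitrate: 16.8 + 0.896 = 17.696 Mbps.
Stream data: 17.696 Mbps × 4560 s = 80693.8 Mb.
80,694 Mb ÷ 8 = 10,087 MB → 10.09 GB.

10.087 GB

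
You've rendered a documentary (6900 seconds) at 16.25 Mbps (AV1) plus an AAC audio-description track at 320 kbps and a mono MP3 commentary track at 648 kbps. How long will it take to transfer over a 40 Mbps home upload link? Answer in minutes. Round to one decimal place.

Audio total: 320 + 648 = 968 kbps = 0.968 Mbps.
Total bitrate: 17.218 Mbps.
File: 17.218 Mbps × 6900 s = 118804.2 Mb.
At 40 Mbps: 118804.2 / 40 = 2970.1 s ≈ 49.5 minutes.

49.5 minutes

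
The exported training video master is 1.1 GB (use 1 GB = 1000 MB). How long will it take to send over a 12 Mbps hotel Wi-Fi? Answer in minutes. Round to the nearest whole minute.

12 minutes

File: 1.1 GB = 8800.0 Mb.
At 12 Mbps: 8800.0 / 12 = 733.3 s ≈ 12.2 minutes.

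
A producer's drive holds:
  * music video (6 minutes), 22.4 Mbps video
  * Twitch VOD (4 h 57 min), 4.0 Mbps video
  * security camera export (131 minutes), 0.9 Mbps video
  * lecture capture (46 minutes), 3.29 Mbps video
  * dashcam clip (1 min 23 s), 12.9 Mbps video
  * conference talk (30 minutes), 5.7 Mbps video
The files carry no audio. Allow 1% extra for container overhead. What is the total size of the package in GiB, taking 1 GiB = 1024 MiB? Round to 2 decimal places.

music video: 22.400 Mbps × 360 s × 1.01 = 8144.6 Mb
Twitch VOD: 4.000 Mbps × 17820 s × 1.01 = 71992.8 Mb
security camera export: 0.900 Mbps × 7860 s × 1.01 = 7144.7 Mb
lecture capture: 3.290 Mbps × 2760 s × 1.01 = 9171.2 Mb
dashcam clip: 12.900 Mbps × 83 s × 1.01 = 1081.4 Mb
conference talk: 5.700 Mbps × 1800 s × 1.01 = 10362.6 Mb
Total: 107897.4 Mb = 13487.2 MB.
= 12.56 GiB.

12.56 GiB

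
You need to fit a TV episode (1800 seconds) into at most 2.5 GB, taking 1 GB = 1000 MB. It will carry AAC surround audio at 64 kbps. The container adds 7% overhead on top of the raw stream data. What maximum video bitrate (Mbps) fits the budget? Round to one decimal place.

Budget: 2.5 GB = 20000.0 Mb.
Stream payload after overhead: 20000.0 / 1.07 = 18691.6 Mb.
Total bitrate budget: 18691.6 Mb / 1800 s = 10.384 Mbps.
Audio: 64 kbps = 0.064 Mbps.
Video: 10.384 − 0.064 = 10.320 Mbps.

10.3 Mbps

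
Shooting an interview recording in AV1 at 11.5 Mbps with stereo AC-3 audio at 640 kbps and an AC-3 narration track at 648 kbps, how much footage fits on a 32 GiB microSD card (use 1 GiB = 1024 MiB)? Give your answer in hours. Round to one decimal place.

Audio total: 640 + 648 = 1288 kbps = 1.288 Mbps.
Total bitrate: 11.5 + 1.288 = 12.788 Mbps.
Capacity: 32 GiB = 274,878 Mb.
Recording time: 274,878 / 12.788 = 21,495 s ≈ 5.97 hours.

6.0 hours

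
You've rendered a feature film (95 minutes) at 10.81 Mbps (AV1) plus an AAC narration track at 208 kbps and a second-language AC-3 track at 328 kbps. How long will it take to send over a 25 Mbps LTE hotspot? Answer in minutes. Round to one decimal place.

95 min = 5700 s
Audio total: 208 + 328 = 536 kbps = 0.536 Mbps.
Total bitrate: 11.346 Mbps.
File: 11.346 Mbps × 5700 s = 64672.2 Mb.
At 25 Mbps: 64672.2 / 25 = 2586.9 s ≈ 43.1 minutes.

43.1 minutes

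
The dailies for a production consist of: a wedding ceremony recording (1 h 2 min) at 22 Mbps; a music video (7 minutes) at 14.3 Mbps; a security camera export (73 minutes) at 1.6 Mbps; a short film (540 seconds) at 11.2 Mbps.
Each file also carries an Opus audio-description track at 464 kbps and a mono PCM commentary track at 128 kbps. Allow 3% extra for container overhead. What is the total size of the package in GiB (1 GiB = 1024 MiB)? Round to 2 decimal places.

Audio total: 464 + 128 = 592 kbps = 0.592 Mbps.
wedding ceremony recording: 22.592 Mbps × 3720 s × 1.03 = 86563.5 Mb
music video: 14.892 Mbps × 420 s × 1.03 = 6442.3 Mb
security camera export: 2.192 Mbps × 4380 s × 1.03 = 9889.0 Mb
short film: 11.792 Mbps × 540 s × 1.03 = 6558.7 Mb
Total: 109453.5 Mb = 13681.7 MB.
= 12.74 GiB.

12.74 GiB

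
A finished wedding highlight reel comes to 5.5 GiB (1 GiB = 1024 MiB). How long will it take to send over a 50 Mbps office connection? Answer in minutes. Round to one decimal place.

15.7 minutes

File: 5.5 GiB = 47244.6 Mb.
At 50 Mbps: 47244.6 / 50 = 944.9 s ≈ 15.7 minutes.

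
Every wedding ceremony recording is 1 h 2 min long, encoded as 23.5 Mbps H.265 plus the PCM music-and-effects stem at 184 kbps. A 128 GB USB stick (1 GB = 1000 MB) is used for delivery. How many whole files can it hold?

1 h 2 min = 62 min = 3720 s
Audio: 184 kbps = 0.184 Mbps.
Total bitrate: 23.684 Mbps.
Per item: 23.684 Mbps × 3720 s = 88,104 Mb = 11,013 MB.
Capacity: 128 GB = 1,024,000 Mb; 11.62 items → 11 complete.

11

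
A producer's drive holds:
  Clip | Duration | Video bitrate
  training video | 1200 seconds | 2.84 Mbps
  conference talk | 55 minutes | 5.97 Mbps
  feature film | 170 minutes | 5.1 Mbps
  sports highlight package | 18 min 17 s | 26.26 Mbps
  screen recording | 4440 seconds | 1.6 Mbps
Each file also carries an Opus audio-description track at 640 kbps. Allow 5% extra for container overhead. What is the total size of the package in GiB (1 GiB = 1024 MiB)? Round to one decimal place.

15.2 GiB

Audio: 640 kbps = 0.640 Mbps.
training video: 3.480 Mbps × 1200 s × 1.05 = 4384.8 Mb
conference talk: 6.610 Mbps × 3300 s × 1.05 = 22903.7 Mb
feature film: 5.740 Mbps × 10200 s × 1.05 = 61475.4 Mb
sports highlight package: 26.900 Mbps × 1097 s × 1.05 = 30984.8 Mb
screen recording: 2.240 Mbps × 4440 s × 1.05 = 10442.9 Mb
Total: 130191.5 Mb = 16273.9 MB.
= 15.16 GiB.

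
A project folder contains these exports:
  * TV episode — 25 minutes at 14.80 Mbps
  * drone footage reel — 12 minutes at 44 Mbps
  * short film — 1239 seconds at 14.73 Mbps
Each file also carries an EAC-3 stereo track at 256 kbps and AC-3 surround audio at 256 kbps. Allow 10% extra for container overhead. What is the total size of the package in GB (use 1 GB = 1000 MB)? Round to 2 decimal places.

Audio total: 256 + 256 = 512 kbps = 0.512 Mbps.
TV episode: 15.312 Mbps × 1500 s × 1.10 = 25264.8 Mb
drone footage reel: 44.512 Mbps × 720 s × 1.10 = 35253.5 Mb
short film: 15.242 Mbps × 1239 s × 1.10 = 20773.3 Mb
Total: 81291.6 Mb = 10161.5 MB.
= 10.16 GB.

10.16 GB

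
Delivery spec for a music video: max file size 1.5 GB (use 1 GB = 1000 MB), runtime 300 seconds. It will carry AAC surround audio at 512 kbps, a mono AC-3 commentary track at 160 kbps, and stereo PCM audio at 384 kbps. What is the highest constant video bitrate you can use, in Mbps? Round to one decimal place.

Budget: 1.5 GB = 12000.0 Mb.
Total bitrate budget: 12000.0 Mb / 300 s = 40.000 Mbps.
Audio total: 512 + 160 + 384 = 1056 kbps = 1.056 Mbps.
Video: 40.000 − 1.056 = 38.944 Mbps.

38.9 Mbps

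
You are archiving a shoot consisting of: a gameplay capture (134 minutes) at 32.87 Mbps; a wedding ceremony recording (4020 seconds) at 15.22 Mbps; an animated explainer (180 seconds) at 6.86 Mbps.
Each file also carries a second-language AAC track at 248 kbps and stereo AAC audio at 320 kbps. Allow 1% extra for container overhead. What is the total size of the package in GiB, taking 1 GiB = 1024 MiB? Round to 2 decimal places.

Audio total: 248 + 320 = 568 kbps = 0.568 Mbps.
gameplay capture: 33.438 Mbps × 8040 s × 1.01 = 271529.9 Mb
wedding ceremony recording: 15.788 Mbps × 4020 s × 1.01 = 64102.4 Mb
animated explainer: 7.428 Mbps × 180 s × 1.01 = 1350.4 Mb
Total: 336982.8 Mb = 42122.8 MB.
= 39.23 GiB.

39.23 GiB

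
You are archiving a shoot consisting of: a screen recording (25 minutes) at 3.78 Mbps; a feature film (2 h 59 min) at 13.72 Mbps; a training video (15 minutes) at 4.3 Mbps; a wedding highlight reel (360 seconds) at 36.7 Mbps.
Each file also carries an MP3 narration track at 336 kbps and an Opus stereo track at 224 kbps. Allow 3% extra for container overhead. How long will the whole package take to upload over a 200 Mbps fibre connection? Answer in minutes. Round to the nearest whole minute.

Audio total: 336 + 224 = 560 kbps = 0.560 Mbps.
screen recording: 4.340 Mbps × 1500 s × 1.03 = 6705.3 Mb
feature film: 14.280 Mbps × 10740 s × 1.03 = 157968.2 Mb
training video: 4.860 Mbps × 900 s × 1.03 = 4505.2 Mb
wedding highlight reel: 37.260 Mbps × 360 s × 1.03 = 13816.0 Mb
Total: 182994.7 Mb = 22874.3 MB.
At 200 Mbps: 182994.7 / 200 = 915 s ≈ 15.2 minutes.

15 minutes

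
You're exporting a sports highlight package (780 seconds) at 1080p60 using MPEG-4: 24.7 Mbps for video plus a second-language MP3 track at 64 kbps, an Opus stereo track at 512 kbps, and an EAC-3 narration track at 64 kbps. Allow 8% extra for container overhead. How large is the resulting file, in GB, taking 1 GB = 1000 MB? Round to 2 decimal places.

Audio total: 64 + 512 + 64 = 640 kbps = 0.640 Mbps.
Total bitrate: 24.7 + 0.640 = 25.340 Mbps.
Stream data: 25.340 Mbps × 780 s = 19765.2 Mb.
With 8% container overhead: ×1.08.
21,346 Mb ÷ 8 = 2,668 MB → 2.668 GB.

2.67 GB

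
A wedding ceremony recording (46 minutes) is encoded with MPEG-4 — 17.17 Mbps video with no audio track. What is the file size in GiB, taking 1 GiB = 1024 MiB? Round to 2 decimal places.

5.52 GiB

46 min = 2760 s
Total bitrate: 17.17 Mbps.
Stream data: 17.170 Mbps × 2760 s = 47389.2 Mb.
47,389 Mb = 5,923,650,000 bytes ÷ 1,073,741,824 = 5.517 GiB.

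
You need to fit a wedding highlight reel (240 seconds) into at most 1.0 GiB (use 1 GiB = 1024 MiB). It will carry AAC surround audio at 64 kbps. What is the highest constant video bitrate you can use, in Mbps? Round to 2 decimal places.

Budget: 1.0 GiB = 8589.9 Mb.
Total bitrate budget: 8589.9 Mb / 240 s = 35.791 Mbps.
Audio: 64 kbps = 0.064 Mbps.
Video: 35.791 − 0.064 = 35.727 Mbps.

35.73 Mbps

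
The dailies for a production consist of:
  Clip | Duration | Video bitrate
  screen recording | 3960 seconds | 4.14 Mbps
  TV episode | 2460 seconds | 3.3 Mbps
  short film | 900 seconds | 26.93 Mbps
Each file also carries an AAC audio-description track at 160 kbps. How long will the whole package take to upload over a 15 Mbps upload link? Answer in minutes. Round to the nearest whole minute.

Audio: 160 kbps = 0.160 Mbps.
screen recording: 4.300 Mbps × 3960 s = 17028.0 Mb
TV episode: 3.460 Mbps × 2460 s = 8511.6 Mb
short film: 27.090 Mbps × 900 s = 24381.0 Mb
Total: 49920.6 Mb = 6240.1 MB.
At 15 Mbps: 49920.6 / 15 = 3328 s ≈ 55.5 minutes.

55 minutes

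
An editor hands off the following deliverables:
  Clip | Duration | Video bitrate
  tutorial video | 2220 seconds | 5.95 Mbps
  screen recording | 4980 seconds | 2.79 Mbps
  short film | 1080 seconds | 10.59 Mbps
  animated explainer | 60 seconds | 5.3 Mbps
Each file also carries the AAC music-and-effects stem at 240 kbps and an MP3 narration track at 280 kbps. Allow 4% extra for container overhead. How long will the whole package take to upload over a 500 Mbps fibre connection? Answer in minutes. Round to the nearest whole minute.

1 minutes

Audio total: 240 + 280 = 520 kbps = 0.520 Mbps.
tutorial video: 6.470 Mbps × 2220 s × 1.04 = 14937.9 Mb
screen recording: 3.310 Mbps × 4980 s × 1.04 = 17143.2 Mb
short film: 11.110 Mbps × 1080 s × 1.04 = 12478.8 Mb
animated explainer: 5.820 Mbps × 60 s × 1.04 = 363.2 Mb
Total: 44923.0 Mb = 5615.4 MB.
At 500 Mbps: 44923.0 / 500 = 90 s ≈ 1.5 minutes.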